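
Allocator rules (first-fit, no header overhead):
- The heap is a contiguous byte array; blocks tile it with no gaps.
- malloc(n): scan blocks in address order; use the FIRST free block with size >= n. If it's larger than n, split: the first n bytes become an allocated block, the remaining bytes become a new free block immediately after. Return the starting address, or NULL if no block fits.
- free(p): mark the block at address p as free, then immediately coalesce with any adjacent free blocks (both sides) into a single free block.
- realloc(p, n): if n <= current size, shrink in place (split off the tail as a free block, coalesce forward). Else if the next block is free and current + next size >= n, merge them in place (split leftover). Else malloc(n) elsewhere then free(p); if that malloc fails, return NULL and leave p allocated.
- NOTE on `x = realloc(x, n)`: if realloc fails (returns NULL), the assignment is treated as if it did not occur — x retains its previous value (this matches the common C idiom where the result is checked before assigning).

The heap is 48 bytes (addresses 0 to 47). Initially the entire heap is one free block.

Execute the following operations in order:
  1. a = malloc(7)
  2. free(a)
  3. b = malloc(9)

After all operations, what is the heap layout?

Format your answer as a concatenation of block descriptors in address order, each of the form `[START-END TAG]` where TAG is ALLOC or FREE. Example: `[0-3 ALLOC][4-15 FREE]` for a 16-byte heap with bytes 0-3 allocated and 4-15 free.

Answer: [0-8 ALLOC][9-47 FREE]

Derivation:
Op 1: a = malloc(7) -> a = 0; heap: [0-6 ALLOC][7-47 FREE]
Op 2: free(a) -> (freed a); heap: [0-47 FREE]
Op 3: b = malloc(9) -> b = 0; heap: [0-8 ALLOC][9-47 FREE]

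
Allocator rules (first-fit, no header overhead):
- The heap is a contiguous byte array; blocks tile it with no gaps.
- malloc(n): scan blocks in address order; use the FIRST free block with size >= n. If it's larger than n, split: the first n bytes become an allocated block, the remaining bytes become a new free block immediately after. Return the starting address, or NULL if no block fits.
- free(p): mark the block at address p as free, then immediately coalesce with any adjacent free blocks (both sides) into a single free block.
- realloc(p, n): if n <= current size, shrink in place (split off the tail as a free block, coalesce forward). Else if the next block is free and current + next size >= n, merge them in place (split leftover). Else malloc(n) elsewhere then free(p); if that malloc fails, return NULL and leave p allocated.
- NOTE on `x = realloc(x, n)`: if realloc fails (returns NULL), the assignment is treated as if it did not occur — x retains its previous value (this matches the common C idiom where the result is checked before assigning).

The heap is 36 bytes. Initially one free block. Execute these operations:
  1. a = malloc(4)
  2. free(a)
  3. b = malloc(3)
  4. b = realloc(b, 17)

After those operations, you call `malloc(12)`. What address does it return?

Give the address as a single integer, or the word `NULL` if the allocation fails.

Op 1: a = malloc(4) -> a = 0; heap: [0-3 ALLOC][4-35 FREE]
Op 2: free(a) -> (freed a); heap: [0-35 FREE]
Op 3: b = malloc(3) -> b = 0; heap: [0-2 ALLOC][3-35 FREE]
Op 4: b = realloc(b, 17) -> b = 0; heap: [0-16 ALLOC][17-35 FREE]
malloc(12): first-fit scan over [0-16 ALLOC][17-35 FREE] -> 17

Answer: 17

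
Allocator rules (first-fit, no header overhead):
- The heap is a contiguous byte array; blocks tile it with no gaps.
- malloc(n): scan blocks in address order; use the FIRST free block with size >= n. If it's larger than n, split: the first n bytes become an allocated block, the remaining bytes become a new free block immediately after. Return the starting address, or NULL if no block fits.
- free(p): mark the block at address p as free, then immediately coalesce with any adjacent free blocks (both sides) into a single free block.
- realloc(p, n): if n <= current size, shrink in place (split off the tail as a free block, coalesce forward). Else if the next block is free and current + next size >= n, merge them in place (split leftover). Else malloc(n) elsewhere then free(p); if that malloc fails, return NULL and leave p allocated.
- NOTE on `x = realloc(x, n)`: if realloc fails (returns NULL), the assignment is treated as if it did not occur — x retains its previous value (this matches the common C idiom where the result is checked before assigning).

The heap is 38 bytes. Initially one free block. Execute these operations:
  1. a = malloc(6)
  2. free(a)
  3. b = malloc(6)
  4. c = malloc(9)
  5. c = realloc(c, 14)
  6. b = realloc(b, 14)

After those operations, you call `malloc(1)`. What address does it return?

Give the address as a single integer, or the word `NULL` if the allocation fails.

Op 1: a = malloc(6) -> a = 0; heap: [0-5 ALLOC][6-37 FREE]
Op 2: free(a) -> (freed a); heap: [0-37 FREE]
Op 3: b = malloc(6) -> b = 0; heap: [0-5 ALLOC][6-37 FREE]
Op 4: c = malloc(9) -> c = 6; heap: [0-5 ALLOC][6-14 ALLOC][15-37 FREE]
Op 5: c = realloc(c, 14) -> c = 6; heap: [0-5 ALLOC][6-19 ALLOC][20-37 FREE]
Op 6: b = realloc(b, 14) -> b = 20; heap: [0-5 FREE][6-19 ALLOC][20-33 ALLOC][34-37 FREE]
malloc(1): first-fit scan over [0-5 FREE][6-19 ALLOC][20-33 ALLOC][34-37 FREE] -> 0

Answer: 0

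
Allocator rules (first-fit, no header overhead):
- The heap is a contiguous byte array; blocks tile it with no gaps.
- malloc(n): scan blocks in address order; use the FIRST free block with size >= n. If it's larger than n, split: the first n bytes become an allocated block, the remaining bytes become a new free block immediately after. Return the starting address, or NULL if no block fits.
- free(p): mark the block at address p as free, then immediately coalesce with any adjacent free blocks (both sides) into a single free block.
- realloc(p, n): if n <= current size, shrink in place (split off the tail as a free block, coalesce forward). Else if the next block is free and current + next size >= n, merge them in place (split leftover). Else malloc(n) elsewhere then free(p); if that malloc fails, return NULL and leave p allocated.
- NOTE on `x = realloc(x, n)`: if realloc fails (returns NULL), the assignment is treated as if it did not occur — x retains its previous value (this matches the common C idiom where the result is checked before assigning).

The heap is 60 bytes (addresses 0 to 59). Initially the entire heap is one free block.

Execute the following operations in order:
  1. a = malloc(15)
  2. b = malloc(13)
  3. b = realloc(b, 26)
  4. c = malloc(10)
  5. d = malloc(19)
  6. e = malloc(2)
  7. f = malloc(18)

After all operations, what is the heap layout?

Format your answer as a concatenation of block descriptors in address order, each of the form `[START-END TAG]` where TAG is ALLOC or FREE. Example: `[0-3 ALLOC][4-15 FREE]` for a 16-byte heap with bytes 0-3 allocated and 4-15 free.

Op 1: a = malloc(15) -> a = 0; heap: [0-14 ALLOC][15-59 FREE]
Op 2: b = malloc(13) -> b = 15; heap: [0-14 ALLOC][15-27 ALLOC][28-59 FREE]
Op 3: b = realloc(b, 26) -> b = 15; heap: [0-14 ALLOC][15-40 ALLOC][41-59 FREE]
Op 4: c = malloc(10) -> c = 41; heap: [0-14 ALLOC][15-40 ALLOC][41-50 ALLOC][51-59 FREE]
Op 5: d = malloc(19) -> d = NULL; heap: [0-14 ALLOC][15-40 ALLOC][41-50 ALLOC][51-59 FREE]
Op 6: e = malloc(2) -> e = 51; heap: [0-14 ALLOC][15-40 ALLOC][41-50 ALLOC][51-52 ALLOC][53-59 FREE]
Op 7: f = malloc(18) -> f = NULL; heap: [0-14 ALLOC][15-40 ALLOC][41-50 ALLOC][51-52 ALLOC][53-59 FREE]

Answer: [0-14 ALLOC][15-40 ALLOC][41-50 ALLOC][51-52 ALLOC][53-59 FREE]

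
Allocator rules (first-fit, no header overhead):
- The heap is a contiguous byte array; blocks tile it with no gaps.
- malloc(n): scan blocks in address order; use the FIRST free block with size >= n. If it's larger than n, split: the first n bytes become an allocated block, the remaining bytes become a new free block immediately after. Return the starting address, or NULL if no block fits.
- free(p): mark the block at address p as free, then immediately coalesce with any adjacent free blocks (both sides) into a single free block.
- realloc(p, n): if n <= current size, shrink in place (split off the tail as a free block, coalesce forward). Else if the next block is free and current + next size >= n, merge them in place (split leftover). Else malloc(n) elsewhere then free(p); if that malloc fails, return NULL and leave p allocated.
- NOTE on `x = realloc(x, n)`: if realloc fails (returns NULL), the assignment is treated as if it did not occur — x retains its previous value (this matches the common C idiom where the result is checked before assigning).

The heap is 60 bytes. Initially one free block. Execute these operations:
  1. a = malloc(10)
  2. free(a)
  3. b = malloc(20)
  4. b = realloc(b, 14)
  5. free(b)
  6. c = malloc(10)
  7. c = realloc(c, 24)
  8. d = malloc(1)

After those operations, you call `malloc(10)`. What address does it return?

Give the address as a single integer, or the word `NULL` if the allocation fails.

Answer: 25

Derivation:
Op 1: a = malloc(10) -> a = 0; heap: [0-9 ALLOC][10-59 FREE]
Op 2: free(a) -> (freed a); heap: [0-59 FREE]
Op 3: b = malloc(20) -> b = 0; heap: [0-19 ALLOC][20-59 FREE]
Op 4: b = realloc(b, 14) -> b = 0; heap: [0-13 ALLOC][14-59 FREE]
Op 5: free(b) -> (freed b); heap: [0-59 FREE]
Op 6: c = malloc(10) -> c = 0; heap: [0-9 ALLOC][10-59 FREE]
Op 7: c = realloc(c, 24) -> c = 0; heap: [0-23 ALLOC][24-59 FREE]
Op 8: d = malloc(1) -> d = 24; heap: [0-23 ALLOC][24-24 ALLOC][25-59 FREE]
malloc(10): first-fit scan over [0-23 ALLOC][24-24 ALLOC][25-59 FREE] -> 25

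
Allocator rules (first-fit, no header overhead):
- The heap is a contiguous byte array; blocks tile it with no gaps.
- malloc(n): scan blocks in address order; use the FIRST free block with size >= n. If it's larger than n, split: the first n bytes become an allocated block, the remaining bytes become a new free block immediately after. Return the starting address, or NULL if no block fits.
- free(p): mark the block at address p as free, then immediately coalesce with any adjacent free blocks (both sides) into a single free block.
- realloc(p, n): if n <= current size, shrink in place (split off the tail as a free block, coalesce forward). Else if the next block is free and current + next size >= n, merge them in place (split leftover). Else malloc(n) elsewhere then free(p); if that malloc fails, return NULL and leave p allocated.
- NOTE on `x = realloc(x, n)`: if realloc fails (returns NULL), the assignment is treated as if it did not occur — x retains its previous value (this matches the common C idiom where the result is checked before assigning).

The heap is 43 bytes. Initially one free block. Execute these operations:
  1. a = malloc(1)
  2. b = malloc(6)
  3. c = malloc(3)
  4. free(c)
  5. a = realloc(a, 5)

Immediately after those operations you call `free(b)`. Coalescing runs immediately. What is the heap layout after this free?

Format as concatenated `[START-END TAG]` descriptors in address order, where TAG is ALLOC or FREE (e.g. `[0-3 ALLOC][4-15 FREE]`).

Answer: [0-6 FREE][7-11 ALLOC][12-42 FREE]

Derivation:
Op 1: a = malloc(1) -> a = 0; heap: [0-0 ALLOC][1-42 FREE]
Op 2: b = malloc(6) -> b = 1; heap: [0-0 ALLOC][1-6 ALLOC][7-42 FREE]
Op 3: c = malloc(3) -> c = 7; heap: [0-0 ALLOC][1-6 ALLOC][7-9 ALLOC][10-42 FREE]
Op 4: free(c) -> (freed c); heap: [0-0 ALLOC][1-6 ALLOC][7-42 FREE]
Op 5: a = realloc(a, 5) -> a = 7; heap: [0-0 FREE][1-6 ALLOC][7-11 ALLOC][12-42 FREE]
free(b): b = 1 -> block [1-6 ALLOC]; mark free, coalesce with adjacent free neighbors -> [0-6 FREE][7-11 ALLOC][12-42 FREE]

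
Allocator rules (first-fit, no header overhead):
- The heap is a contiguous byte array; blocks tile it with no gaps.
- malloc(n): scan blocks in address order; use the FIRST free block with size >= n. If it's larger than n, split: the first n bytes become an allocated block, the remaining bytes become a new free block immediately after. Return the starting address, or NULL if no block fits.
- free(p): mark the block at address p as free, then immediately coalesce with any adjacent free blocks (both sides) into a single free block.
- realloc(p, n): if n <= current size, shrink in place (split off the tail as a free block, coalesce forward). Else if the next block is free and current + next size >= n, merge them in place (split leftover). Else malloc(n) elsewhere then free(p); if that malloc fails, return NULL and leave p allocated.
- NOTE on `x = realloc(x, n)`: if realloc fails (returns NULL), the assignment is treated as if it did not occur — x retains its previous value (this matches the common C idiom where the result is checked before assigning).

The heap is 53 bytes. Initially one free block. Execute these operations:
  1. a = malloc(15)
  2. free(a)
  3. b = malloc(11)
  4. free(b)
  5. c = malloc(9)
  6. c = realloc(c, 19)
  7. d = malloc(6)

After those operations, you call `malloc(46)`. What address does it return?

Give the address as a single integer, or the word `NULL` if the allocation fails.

Answer: NULL

Derivation:
Op 1: a = malloc(15) -> a = 0; heap: [0-14 ALLOC][15-52 FREE]
Op 2: free(a) -> (freed a); heap: [0-52 FREE]
Op 3: b = malloc(11) -> b = 0; heap: [0-10 ALLOC][11-52 FREE]
Op 4: free(b) -> (freed b); heap: [0-52 FREE]
Op 5: c = malloc(9) -> c = 0; heap: [0-8 ALLOC][9-52 FREE]
Op 6: c = realloc(c, 19) -> c = 0; heap: [0-18 ALLOC][19-52 FREE]
Op 7: d = malloc(6) -> d = 19; heap: [0-18 ALLOC][19-24 ALLOC][25-52 FREE]
malloc(46): first-fit scan over [0-18 ALLOC][19-24 ALLOC][25-52 FREE] -> NULL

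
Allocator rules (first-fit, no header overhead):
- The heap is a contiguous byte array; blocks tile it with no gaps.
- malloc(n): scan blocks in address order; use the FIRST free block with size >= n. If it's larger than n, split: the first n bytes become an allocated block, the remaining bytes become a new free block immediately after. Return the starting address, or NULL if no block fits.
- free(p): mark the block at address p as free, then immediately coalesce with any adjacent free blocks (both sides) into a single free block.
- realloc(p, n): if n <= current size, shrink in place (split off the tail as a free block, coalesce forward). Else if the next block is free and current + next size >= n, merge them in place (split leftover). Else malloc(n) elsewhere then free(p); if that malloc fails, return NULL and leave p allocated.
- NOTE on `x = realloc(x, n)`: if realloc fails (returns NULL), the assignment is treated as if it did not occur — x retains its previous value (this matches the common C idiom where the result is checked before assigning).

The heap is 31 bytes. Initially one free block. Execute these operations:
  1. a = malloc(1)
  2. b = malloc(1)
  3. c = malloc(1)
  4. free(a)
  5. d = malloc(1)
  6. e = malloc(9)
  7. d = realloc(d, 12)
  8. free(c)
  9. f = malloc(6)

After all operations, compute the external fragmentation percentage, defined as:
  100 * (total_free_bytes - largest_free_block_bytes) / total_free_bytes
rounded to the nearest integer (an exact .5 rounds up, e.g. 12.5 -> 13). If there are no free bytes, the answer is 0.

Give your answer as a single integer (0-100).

Op 1: a = malloc(1) -> a = 0; heap: [0-0 ALLOC][1-30 FREE]
Op 2: b = malloc(1) -> b = 1; heap: [0-0 ALLOC][1-1 ALLOC][2-30 FREE]
Op 3: c = malloc(1) -> c = 2; heap: [0-0 ALLOC][1-1 ALLOC][2-2 ALLOC][3-30 FREE]
Op 4: free(a) -> (freed a); heap: [0-0 FREE][1-1 ALLOC][2-2 ALLOC][3-30 FREE]
Op 5: d = malloc(1) -> d = 0; heap: [0-0 ALLOC][1-1 ALLOC][2-2 ALLOC][3-30 FREE]
Op 6: e = malloc(9) -> e = 3; heap: [0-0 ALLOC][1-1 ALLOC][2-2 ALLOC][3-11 ALLOC][12-30 FREE]
Op 7: d = realloc(d, 12) -> d = 12; heap: [0-0 FREE][1-1 ALLOC][2-2 ALLOC][3-11 ALLOC][12-23 ALLOC][24-30 FREE]
Op 8: free(c) -> (freed c); heap: [0-0 FREE][1-1 ALLOC][2-2 FREE][3-11 ALLOC][12-23 ALLOC][24-30 FREE]
Op 9: f = malloc(6) -> f = 24; heap: [0-0 FREE][1-1 ALLOC][2-2 FREE][3-11 ALLOC][12-23 ALLOC][24-29 ALLOC][30-30 FREE]
Free blocks: [1 1 1] total_free=3 largest=1 -> 100*(3-1)/3 = 200/3 ≈ 66.667 -> rounds to 67

Answer: 67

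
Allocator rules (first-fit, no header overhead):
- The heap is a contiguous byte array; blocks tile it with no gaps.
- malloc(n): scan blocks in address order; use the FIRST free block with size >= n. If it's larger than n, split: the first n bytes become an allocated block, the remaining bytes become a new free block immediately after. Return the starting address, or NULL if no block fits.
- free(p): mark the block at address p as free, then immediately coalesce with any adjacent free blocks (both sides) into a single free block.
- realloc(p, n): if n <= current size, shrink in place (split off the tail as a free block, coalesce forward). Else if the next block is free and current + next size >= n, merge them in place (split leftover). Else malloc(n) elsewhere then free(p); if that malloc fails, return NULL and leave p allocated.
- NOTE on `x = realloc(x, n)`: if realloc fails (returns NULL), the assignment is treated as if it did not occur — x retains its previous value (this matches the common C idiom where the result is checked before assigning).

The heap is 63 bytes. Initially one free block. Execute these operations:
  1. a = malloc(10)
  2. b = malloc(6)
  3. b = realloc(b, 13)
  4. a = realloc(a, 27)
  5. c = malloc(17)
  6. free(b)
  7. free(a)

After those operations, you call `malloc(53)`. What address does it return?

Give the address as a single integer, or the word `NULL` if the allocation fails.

Answer: 0

Derivation:
Op 1: a = malloc(10) -> a = 0; heap: [0-9 ALLOC][10-62 FREE]
Op 2: b = malloc(6) -> b = 10; heap: [0-9 ALLOC][10-15 ALLOC][16-62 FREE]
Op 3: b = realloc(b, 13) -> b = 10; heap: [0-9 ALLOC][10-22 ALLOC][23-62 FREE]
Op 4: a = realloc(a, 27) -> a = 23; heap: [0-9 FREE][10-22 ALLOC][23-49 ALLOC][50-62 FREE]
Op 5: c = malloc(17) -> c = NULL; heap: [0-9 FREE][10-22 ALLOC][23-49 ALLOC][50-62 FREE]
Op 6: free(b) -> (freed b); heap: [0-22 FREE][23-49 ALLOC][50-62 FREE]
Op 7: free(a) -> (freed a); heap: [0-62 FREE]
malloc(53): first-fit scan over [0-62 FREE] -> 0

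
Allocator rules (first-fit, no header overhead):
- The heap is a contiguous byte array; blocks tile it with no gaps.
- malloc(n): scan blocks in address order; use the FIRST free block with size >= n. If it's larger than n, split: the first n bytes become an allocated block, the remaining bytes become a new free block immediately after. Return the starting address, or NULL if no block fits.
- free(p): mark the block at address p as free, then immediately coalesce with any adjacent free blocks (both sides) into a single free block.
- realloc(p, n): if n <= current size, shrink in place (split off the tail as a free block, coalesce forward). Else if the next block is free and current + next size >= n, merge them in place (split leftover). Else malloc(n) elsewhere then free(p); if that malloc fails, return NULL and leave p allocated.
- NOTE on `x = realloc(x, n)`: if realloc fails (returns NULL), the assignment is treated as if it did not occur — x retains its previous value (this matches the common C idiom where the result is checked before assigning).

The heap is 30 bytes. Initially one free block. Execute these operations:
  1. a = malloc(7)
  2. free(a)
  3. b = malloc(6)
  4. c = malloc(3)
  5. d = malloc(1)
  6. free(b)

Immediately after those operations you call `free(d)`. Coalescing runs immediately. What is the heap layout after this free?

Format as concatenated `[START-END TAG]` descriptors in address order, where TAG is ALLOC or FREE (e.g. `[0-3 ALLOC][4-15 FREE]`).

Answer: [0-5 FREE][6-8 ALLOC][9-29 FREE]

Derivation:
Op 1: a = malloc(7) -> a = 0; heap: [0-6 ALLOC][7-29 FREE]
Op 2: free(a) -> (freed a); heap: [0-29 FREE]
Op 3: b = malloc(6) -> b = 0; heap: [0-5 ALLOC][6-29 FREE]
Op 4: c = malloc(3) -> c = 6; heap: [0-5 ALLOC][6-8 ALLOC][9-29 FREE]
Op 5: d = malloc(1) -> d = 9; heap: [0-5 ALLOC][6-8 ALLOC][9-9 ALLOC][10-29 FREE]
Op 6: free(b) -> (freed b); heap: [0-5 FREE][6-8 ALLOC][9-9 ALLOC][10-29 FREE]
free(d): d = 9 -> block [9-9 ALLOC]; mark free, coalesce with adjacent free neighbors -> [0-5 FREE][6-8 ALLOC][9-29 FREE]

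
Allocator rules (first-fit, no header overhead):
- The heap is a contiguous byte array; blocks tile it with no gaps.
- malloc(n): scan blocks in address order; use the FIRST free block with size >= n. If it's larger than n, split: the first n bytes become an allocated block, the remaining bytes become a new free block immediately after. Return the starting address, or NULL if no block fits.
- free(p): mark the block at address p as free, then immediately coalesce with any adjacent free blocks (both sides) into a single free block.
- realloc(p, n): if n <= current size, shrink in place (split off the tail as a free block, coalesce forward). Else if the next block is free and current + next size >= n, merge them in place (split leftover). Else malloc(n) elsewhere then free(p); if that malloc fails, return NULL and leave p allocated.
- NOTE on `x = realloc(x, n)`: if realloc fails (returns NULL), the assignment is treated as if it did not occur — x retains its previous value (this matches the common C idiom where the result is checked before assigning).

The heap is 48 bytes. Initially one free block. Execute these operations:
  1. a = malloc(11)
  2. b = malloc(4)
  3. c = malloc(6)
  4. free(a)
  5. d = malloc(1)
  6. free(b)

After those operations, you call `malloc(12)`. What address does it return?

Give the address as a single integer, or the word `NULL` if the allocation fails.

Answer: 1

Derivation:
Op 1: a = malloc(11) -> a = 0; heap: [0-10 ALLOC][11-47 FREE]
Op 2: b = malloc(4) -> b = 11; heap: [0-10 ALLOC][11-14 ALLOC][15-47 FREE]
Op 3: c = malloc(6) -> c = 15; heap: [0-10 ALLOC][11-14 ALLOC][15-20 ALLOC][21-47 FREE]
Op 4: free(a) -> (freed a); heap: [0-10 FREE][11-14 ALLOC][15-20 ALLOC][21-47 FREE]
Op 5: d = malloc(1) -> d = 0; heap: [0-0 ALLOC][1-10 FREE][11-14 ALLOC][15-20 ALLOC][21-47 FREE]
Op 6: free(b) -> (freed b); heap: [0-0 ALLOC][1-14 FREE][15-20 ALLOC][21-47 FREE]
malloc(12): first-fit scan over [0-0 ALLOC][1-14 FREE][15-20 ALLOC][21-47 FREE] -> 1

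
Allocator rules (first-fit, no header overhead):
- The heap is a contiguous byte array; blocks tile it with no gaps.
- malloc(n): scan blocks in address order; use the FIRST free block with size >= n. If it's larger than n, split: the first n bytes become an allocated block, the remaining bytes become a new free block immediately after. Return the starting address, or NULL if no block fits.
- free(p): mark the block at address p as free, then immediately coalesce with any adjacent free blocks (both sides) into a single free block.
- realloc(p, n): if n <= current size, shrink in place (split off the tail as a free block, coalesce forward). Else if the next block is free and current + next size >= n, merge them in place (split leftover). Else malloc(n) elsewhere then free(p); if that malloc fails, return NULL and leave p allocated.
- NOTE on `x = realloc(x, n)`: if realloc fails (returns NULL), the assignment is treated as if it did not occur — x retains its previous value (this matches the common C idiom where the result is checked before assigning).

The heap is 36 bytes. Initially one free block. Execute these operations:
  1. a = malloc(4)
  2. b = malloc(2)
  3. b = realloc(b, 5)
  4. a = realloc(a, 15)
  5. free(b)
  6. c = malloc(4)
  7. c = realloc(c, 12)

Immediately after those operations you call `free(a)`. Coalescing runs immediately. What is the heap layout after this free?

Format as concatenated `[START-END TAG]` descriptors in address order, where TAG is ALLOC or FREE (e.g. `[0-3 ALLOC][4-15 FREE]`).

Op 1: a = malloc(4) -> a = 0; heap: [0-3 ALLOC][4-35 FREE]
Op 2: b = malloc(2) -> b = 4; heap: [0-3 ALLOC][4-5 ALLOC][6-35 FREE]
Op 3: b = realloc(b, 5) -> b = 4; heap: [0-3 ALLOC][4-8 ALLOC][9-35 FREE]
Op 4: a = realloc(a, 15) -> a = 9; heap: [0-3 FREE][4-8 ALLOC][9-23 ALLOC][24-35 FREE]
Op 5: free(b) -> (freed b); heap: [0-8 FREE][9-23 ALLOC][24-35 FREE]
Op 6: c = malloc(4) -> c = 0; heap: [0-3 ALLOC][4-8 FREE][9-23 ALLOC][24-35 FREE]
Op 7: c = realloc(c, 12) -> c = 24; heap: [0-8 FREE][9-23 ALLOC][24-35 ALLOC]
free(a): a = 9 -> block [9-23 ALLOC]; mark free, coalesce with adjacent free neighbors -> [0-23 FREE][24-35 ALLOC]

Answer: [0-23 FREE][24-35 ALLOC]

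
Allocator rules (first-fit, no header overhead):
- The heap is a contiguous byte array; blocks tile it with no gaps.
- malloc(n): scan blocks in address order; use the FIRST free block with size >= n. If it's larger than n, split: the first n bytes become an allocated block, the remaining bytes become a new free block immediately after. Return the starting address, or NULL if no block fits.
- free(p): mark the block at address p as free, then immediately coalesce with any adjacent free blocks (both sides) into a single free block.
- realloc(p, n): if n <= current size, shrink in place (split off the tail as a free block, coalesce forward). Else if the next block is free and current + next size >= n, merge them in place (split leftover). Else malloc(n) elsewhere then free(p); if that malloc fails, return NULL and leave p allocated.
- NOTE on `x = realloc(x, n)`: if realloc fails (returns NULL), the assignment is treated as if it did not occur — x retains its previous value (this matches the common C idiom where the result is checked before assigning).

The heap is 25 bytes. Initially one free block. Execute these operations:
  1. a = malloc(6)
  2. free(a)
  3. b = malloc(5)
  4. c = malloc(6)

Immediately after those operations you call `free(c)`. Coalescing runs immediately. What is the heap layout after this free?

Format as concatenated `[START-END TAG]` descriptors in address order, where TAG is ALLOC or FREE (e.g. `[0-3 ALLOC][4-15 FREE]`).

Answer: [0-4 ALLOC][5-24 FREE]

Derivation:
Op 1: a = malloc(6) -> a = 0; heap: [0-5 ALLOC][6-24 FREE]
Op 2: free(a) -> (freed a); heap: [0-24 FREE]
Op 3: b = malloc(5) -> b = 0; heap: [0-4 ALLOC][5-24 FREE]
Op 4: c = malloc(6) -> c = 5; heap: [0-4 ALLOC][5-10 ALLOC][11-24 FREE]
free(c): c = 5 -> block [5-10 ALLOC]; mark free, coalesce with adjacent free neighbors -> [0-4 ALLOC][5-24 FREE]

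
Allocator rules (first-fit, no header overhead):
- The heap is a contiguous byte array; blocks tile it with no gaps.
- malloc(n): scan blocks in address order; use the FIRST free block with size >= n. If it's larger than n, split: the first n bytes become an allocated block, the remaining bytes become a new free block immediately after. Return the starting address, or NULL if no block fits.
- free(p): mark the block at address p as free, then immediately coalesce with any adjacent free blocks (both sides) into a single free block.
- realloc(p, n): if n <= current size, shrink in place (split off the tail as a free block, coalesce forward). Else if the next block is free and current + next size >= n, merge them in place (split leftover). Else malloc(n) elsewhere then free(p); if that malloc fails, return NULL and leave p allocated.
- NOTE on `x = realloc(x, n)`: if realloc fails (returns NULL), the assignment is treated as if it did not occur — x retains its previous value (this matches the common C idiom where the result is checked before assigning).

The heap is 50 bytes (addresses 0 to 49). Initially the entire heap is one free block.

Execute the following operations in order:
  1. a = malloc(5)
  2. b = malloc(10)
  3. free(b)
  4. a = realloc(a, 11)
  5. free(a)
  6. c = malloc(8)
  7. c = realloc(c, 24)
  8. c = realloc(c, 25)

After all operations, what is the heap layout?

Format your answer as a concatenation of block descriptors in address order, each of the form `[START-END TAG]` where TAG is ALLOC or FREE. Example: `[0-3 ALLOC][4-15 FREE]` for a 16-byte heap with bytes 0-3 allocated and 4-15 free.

Answer: [0-24 ALLOC][25-49 FREE]

Derivation:
Op 1: a = malloc(5) -> a = 0; heap: [0-4 ALLOC][5-49 FREE]
Op 2: b = malloc(10) -> b = 5; heap: [0-4 ALLOC][5-14 ALLOC][15-49 FREE]
Op 3: free(b) -> (freed b); heap: [0-4 ALLOC][5-49 FREE]
Op 4: a = realloc(a, 11) -> a = 0; heap: [0-10 ALLOC][11-49 FREE]
Op 5: free(a) -> (freed a); heap: [0-49 FREE]
Op 6: c = malloc(8) -> c = 0; heap: [0-7 ALLOC][8-49 FREE]
Op 7: c = realloc(c, 24) -> c = 0; heap: [0-23 ALLOC][24-49 FREE]
Op 8: c = realloc(c, 25) -> c = 0; heap: [0-24 ALLOC][25-49 FREE]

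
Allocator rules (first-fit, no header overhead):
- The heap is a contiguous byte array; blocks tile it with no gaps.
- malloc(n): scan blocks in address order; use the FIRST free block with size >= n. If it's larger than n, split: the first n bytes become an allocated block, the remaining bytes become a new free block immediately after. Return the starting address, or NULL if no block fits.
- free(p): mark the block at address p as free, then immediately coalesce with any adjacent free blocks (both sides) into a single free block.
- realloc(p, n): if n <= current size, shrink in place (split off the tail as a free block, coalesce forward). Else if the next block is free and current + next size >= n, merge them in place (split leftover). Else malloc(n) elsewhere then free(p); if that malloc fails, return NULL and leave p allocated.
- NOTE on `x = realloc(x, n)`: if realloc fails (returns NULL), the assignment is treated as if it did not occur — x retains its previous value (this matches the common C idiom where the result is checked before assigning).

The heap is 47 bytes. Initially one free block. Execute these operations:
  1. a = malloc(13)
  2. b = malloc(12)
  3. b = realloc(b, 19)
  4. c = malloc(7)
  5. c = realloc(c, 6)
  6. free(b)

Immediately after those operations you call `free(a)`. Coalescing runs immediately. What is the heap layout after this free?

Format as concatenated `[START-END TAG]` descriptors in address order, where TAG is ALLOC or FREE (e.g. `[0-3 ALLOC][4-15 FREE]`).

Op 1: a = malloc(13) -> a = 0; heap: [0-12 ALLOC][13-46 FREE]
Op 2: b = malloc(12) -> b = 13; heap: [0-12 ALLOC][13-24 ALLOC][25-46 FREE]
Op 3: b = realloc(b, 19) -> b = 13; heap: [0-12 ALLOC][13-31 ALLOC][32-46 FREE]
Op 4: c = malloc(7) -> c = 32; heap: [0-12 ALLOC][13-31 ALLOC][32-38 ALLOC][39-46 FREE]
Op 5: c = realloc(c, 6) -> c = 32; heap: [0-12 ALLOC][13-31 ALLOC][32-37 ALLOC][38-46 FREE]
Op 6: free(b) -> (freed b); heap: [0-12 ALLOC][13-31 FREE][32-37 ALLOC][38-46 FREE]
free(a): a = 0 -> block [0-12 ALLOC]; mark free, coalesce with adjacent free neighbors -> [0-31 FREE][32-37 ALLOC][38-46 FREE]

Answer: [0-31 FREE][32-37 ALLOC][38-46 FREE]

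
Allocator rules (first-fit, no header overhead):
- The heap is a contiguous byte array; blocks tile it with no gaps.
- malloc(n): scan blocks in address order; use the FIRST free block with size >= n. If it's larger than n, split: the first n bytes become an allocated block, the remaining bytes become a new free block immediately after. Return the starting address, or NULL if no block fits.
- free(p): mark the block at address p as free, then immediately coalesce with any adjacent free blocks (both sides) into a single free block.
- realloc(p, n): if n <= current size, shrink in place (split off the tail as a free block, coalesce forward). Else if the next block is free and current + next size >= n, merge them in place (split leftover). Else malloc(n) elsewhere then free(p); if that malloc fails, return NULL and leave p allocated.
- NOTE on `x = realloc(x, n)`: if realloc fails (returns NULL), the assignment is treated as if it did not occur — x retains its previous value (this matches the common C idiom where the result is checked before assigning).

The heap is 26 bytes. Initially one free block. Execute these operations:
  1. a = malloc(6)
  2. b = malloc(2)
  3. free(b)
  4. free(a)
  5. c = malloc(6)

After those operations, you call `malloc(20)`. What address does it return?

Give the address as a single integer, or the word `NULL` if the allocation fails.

Op 1: a = malloc(6) -> a = 0; heap: [0-5 ALLOC][6-25 FREE]
Op 2: b = malloc(2) -> b = 6; heap: [0-5 ALLOC][6-7 ALLOC][8-25 FREE]
Op 3: free(b) -> (freed b); heap: [0-5 ALLOC][6-25 FREE]
Op 4: free(a) -> (freed a); heap: [0-25 FREE]
Op 5: c = malloc(6) -> c = 0; heap: [0-5 ALLOC][6-25 FREE]
malloc(20): first-fit scan over [0-5 ALLOC][6-25 FREE] -> 6

Answer: 6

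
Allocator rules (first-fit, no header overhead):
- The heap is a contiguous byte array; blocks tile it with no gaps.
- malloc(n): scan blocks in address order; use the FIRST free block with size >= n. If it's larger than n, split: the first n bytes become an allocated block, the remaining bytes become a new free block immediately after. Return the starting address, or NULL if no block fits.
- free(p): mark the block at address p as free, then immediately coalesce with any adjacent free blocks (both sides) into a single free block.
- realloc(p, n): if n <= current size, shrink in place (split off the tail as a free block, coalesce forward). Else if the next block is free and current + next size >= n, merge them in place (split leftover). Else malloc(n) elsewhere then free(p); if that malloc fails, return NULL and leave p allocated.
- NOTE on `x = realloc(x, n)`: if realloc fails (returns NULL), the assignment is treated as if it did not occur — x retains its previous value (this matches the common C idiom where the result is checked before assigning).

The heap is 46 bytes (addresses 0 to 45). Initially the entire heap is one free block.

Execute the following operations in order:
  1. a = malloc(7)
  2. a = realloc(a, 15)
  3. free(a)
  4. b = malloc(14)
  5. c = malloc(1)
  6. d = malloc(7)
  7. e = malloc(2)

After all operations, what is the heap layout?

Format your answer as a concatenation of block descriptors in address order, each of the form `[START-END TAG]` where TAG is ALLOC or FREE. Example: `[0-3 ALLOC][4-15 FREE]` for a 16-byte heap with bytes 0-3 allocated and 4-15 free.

Answer: [0-13 ALLOC][14-14 ALLOC][15-21 ALLOC][22-23 ALLOC][24-45 FREE]

Derivation:
Op 1: a = malloc(7) -> a = 0; heap: [0-6 ALLOC][7-45 FREE]
Op 2: a = realloc(a, 15) -> a = 0; heap: [0-14 ALLOC][15-45 FREE]
Op 3: free(a) -> (freed a); heap: [0-45 FREE]
Op 4: b = malloc(14) -> b = 0; heap: [0-13 ALLOC][14-45 FREE]
Op 5: c = malloc(1) -> c = 14; heap: [0-13 ALLOC][14-14 ALLOC][15-45 FREE]
Op 6: d = malloc(7) -> d = 15; heap: [0-13 ALLOC][14-14 ALLOC][15-21 ALLOC][22-45 FREE]
Op 7: e = malloc(2) -> e = 22; heap: [0-13 ALLOC][14-14 ALLOC][15-21 ALLOC][22-23 ALLOC][24-45 FREE]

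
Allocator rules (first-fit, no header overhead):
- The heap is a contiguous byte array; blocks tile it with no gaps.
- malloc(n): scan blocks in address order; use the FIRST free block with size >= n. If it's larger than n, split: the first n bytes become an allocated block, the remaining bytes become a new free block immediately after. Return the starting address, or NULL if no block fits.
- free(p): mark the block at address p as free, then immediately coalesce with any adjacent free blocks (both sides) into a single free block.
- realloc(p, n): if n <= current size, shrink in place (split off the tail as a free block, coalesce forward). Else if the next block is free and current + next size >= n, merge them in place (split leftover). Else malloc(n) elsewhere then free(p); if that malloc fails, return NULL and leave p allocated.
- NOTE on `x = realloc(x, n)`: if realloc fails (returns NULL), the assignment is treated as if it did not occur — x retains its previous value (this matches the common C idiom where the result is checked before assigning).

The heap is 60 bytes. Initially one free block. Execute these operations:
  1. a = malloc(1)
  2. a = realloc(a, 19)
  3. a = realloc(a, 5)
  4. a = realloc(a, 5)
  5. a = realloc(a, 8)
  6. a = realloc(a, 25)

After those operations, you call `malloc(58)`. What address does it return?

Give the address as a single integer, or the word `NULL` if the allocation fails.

Op 1: a = malloc(1) -> a = 0; heap: [0-0 ALLOC][1-59 FREE]
Op 2: a = realloc(a, 19) -> a = 0; heap: [0-18 ALLOC][19-59 FREE]
Op 3: a = realloc(a, 5) -> a = 0; heap: [0-4 ALLOC][5-59 FREE]
Op 4: a = realloc(a, 5) -> a = 0; heap: [0-4 ALLOC][5-59 FREE]
Op 5: a = realloc(a, 8) -> a = 0; heap: [0-7 ALLOC][8-59 FREE]
Op 6: a = realloc(a, 25) -> a = 0; heap: [0-24 ALLOC][25-59 FREE]
malloc(58): first-fit scan over [0-24 ALLOC][25-59 FREE] -> NULL

Answer: NULL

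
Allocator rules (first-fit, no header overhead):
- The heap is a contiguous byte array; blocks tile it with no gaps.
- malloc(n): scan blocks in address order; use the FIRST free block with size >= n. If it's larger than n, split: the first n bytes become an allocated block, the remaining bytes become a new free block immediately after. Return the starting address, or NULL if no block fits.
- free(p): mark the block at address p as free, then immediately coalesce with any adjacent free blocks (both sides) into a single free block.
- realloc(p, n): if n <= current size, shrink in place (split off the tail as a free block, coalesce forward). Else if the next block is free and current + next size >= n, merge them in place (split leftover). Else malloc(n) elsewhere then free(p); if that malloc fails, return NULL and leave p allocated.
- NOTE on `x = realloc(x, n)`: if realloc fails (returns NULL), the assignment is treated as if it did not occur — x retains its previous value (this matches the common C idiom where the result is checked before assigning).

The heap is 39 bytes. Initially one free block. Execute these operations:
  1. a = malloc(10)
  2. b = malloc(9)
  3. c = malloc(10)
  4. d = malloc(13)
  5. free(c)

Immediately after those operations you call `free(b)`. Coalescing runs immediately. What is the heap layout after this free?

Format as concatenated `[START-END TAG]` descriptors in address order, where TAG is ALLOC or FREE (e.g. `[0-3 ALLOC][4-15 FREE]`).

Op 1: a = malloc(10) -> a = 0; heap: [0-9 ALLOC][10-38 FREE]
Op 2: b = malloc(9) -> b = 10; heap: [0-9 ALLOC][10-18 ALLOC][19-38 FREE]
Op 3: c = malloc(10) -> c = 19; heap: [0-9 ALLOC][10-18 ALLOC][19-28 ALLOC][29-38 FREE]
Op 4: d = malloc(13) -> d = NULL; heap: [0-9 ALLOC][10-18 ALLOC][19-28 ALLOC][29-38 FREE]
Op 5: free(c) -> (freed c); heap: [0-9 ALLOC][10-18 ALLOC][19-38 FREE]
free(b): b = 10 -> block [10-18 ALLOC]; mark free, coalesce with adjacent free neighbors -> [0-9 ALLOC][10-38 FREE]

Answer: [0-9 ALLOC][10-38 FREE]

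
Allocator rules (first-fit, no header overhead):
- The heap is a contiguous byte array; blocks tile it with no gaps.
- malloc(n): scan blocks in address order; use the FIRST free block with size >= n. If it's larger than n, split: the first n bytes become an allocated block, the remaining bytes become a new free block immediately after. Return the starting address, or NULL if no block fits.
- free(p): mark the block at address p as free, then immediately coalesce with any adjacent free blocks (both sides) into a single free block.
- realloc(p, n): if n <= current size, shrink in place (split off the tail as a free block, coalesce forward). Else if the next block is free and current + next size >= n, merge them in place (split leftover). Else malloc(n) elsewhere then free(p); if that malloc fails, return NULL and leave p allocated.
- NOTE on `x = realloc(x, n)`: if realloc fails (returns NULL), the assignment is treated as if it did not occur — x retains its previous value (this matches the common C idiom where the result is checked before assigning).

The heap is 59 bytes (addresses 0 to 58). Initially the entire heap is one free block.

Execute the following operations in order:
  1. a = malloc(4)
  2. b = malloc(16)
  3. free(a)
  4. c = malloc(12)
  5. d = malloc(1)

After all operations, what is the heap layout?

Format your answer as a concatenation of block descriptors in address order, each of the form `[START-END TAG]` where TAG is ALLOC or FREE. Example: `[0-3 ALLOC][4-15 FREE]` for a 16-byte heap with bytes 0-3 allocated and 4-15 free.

Answer: [0-0 ALLOC][1-3 FREE][4-19 ALLOC][20-31 ALLOC][32-58 FREE]

Derivation:
Op 1: a = malloc(4) -> a = 0; heap: [0-3 ALLOC][4-58 FREE]
Op 2: b = malloc(16) -> b = 4; heap: [0-3 ALLOC][4-19 ALLOC][20-58 FREE]
Op 3: free(a) -> (freed a); heap: [0-3 FREE][4-19 ALLOC][20-58 FREE]
Op 4: c = malloc(12) -> c = 20; heap: [0-3 FREE][4-19 ALLOC][20-31 ALLOC][32-58 FREE]
Op 5: d = malloc(1) -> d = 0; heap: [0-0 ALLOC][1-3 FREE][4-19 ALLOC][20-31 ALLOC][32-58 FREE]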